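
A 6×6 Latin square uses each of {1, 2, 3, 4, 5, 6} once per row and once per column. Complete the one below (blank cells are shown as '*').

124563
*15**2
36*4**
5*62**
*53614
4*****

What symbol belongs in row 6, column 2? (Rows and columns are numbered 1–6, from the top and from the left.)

3

At row 2, column 1: row 2 has {1,2,5}; column 1 has {1,3,4,5}; that leaves 6.
At row 2, column 4: row 2 has {1,2,5,6}; column 4 has {2,4,5,6}; that leaves 3.
At row 2, column 5: row 2 has {1,2,3,5,6}; column 5 has {1,6}; that leaves 4.
At row 4, column 5: row 4 has {2,5,6}; column 5 has {1,4,6}; that leaves 3.
At row 4, column 6: row 4 has {2,3,5,6}; column 6 has {2,3,4}; that leaves 1.
At row 5, column 1: row 5 has {1,3,4,5,6}; column 1 has {1,3,4,5,6}; that leaves 2.
At row 6, column 2: row 6 has {4}; column 2 has {1,2,5,6}; that leaves 3.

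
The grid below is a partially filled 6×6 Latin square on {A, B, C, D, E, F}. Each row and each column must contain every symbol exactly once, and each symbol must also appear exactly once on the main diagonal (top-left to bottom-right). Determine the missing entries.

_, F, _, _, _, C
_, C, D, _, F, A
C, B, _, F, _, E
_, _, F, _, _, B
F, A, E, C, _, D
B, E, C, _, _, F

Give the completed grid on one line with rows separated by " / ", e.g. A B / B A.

(r2,c1) = E
(r2,c4) = B
(r3,c3) = A
(r3,c5) = D
(r4,c2) = D
(r4,c4) = E
(r5,c5) = B
(r6,c5) = A
(r1,c1) = D
(r1,c3) = B
(r1,c4) = A
(r1,c5) = E
(r4,c1) = A
(r4,c5) = C
(r6,c4) = D

D F B A E C / E C D B F A / C B A F D E / A D F E C B / F A E C B D / B E C D A F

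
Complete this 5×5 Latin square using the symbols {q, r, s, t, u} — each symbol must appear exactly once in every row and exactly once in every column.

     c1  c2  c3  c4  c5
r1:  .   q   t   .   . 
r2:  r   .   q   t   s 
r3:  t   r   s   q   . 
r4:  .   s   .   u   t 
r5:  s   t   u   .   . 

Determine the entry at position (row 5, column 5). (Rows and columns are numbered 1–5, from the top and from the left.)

q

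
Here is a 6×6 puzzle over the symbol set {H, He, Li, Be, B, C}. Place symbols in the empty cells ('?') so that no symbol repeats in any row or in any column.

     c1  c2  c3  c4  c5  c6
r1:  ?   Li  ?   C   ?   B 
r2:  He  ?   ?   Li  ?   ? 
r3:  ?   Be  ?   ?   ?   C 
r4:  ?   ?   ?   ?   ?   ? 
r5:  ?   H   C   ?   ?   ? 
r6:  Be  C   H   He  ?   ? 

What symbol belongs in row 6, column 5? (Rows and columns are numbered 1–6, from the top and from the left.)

(r1,c1) = H
(r2,c2) = B
(r2,c3) = Be
(r2,c6) = H
(r4,c2) = He
(r6,c6) = Li
(r1,c3) = He
(r1,c5) = Be
(r2,c5) = C
(r4,c6) = Be
(r5,c6) = He
(r6,c5) = B

B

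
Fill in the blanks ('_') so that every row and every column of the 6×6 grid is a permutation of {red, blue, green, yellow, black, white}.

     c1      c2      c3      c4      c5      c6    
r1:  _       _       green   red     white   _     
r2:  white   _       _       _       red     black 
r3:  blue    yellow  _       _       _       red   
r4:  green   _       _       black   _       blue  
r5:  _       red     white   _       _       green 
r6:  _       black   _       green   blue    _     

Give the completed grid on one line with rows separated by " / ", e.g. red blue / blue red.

black blue green red white yellow / white green blue yellow red black / blue yellow black white green red / green white red black yellow blue / yellow red white blue black green / red black yellow green blue white

(r1,c2) = blue
(r1,c6) = yellow
(r2,c2) = green
(r3,c3) = black
(r3,c4) = white
(r3,c5) = green
(r4,c2) = white
(r4,c5) = yellow
(r5,c5) = black
(r6,c6) = white
(r1,c1) = black
(r4,c3) = red
(r5,c1) = yellow
(r5,c4) = blue
(r6,c1) = red
(r6,c3) = yellow
(r2,c3) = blue
(r2,c4) = yellow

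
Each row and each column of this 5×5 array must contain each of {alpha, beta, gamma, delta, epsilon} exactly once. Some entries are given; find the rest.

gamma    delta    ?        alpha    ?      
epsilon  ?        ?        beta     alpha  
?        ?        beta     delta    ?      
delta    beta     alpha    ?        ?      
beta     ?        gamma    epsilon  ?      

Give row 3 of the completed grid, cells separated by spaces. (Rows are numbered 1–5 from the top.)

alpha epsilon beta delta gamma

At row 1, column 3: row 1 has {alpha,gamma,delta}; column 3 has {alpha,beta,gamma}; that leaves epsilon.
At row 1, column 5: row 1 has {alpha,gamma,delta,epsilon}; column 5 has {alpha}; that leaves beta.
At row 2, column 2: row 2 has {alpha,beta,epsilon}; column 2 has {beta,delta}; that leaves gamma.
At row 2, column 3: row 2 has {alpha,beta,gamma,epsilon}; column 3 has {alpha,beta,gamma,epsilon}; that leaves delta.
At row 3, column 1: row 3 has {beta,delta}; column 1 has {beta,gamma,delta,epsilon}; that leaves alpha.
At row 3, column 2: row 3 has {alpha,beta,delta}; column 2 has {beta,gamma,delta}; that leaves epsilon.
At row 3, column 5: row 3 has {alpha,beta,delta,epsilon}; column 5 has {alpha,beta}; that leaves gamma.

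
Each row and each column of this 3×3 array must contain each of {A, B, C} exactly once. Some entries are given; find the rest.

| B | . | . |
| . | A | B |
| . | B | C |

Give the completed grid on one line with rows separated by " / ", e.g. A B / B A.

B C A / C A B / A B C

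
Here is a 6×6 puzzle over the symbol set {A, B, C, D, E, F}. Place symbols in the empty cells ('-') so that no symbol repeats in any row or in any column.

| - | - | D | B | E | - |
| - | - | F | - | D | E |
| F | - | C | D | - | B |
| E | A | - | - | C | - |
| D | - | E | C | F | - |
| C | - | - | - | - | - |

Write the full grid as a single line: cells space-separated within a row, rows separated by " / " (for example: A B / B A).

(r1,c1) = A
(r2,c1) = B
(r2,c2) = C
(r2,c4) = A
(r3,c2) = E
(r3,c5) = A
(r4,c3) = B
(r4,c4) = F
(r4,c6) = D
(r5,c2) = B
(r5,c6) = A
(r6,c3) = A
(r6,c4) = E
(r6,c5) = B
(r6,c6) = F
(r1,c2) = F
(r1,c6) = C
(r6,c2) = D

A F D B E C / B C F A D E / F E C D A B / E A B F C D / D B E C F A / C D A E B F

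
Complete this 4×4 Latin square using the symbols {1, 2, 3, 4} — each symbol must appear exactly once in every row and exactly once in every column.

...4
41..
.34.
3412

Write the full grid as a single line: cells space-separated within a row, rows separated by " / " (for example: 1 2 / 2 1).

1 2 3 4 / 4 1 2 3 / 2 3 4 1 / 3 4 1 2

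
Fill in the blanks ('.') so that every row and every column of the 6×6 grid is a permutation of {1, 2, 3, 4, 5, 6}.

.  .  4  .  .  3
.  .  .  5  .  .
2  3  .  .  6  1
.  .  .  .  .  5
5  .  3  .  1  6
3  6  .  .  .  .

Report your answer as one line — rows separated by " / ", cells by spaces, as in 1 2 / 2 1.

1 5 4 6 2 3 / 4 1 6 5 3 2 / 2 3 5 4 6 1 / 6 2 1 3 4 5 / 5 4 3 2 1 6 / 3 6 2 1 5 4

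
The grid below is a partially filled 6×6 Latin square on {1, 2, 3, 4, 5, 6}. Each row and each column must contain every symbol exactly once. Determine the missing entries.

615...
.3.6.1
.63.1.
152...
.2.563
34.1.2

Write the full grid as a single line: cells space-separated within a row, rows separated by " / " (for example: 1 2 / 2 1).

At row 1, column 6: row 1 has {1,5,6}; column 6 has {1,2,3}; that leaves 4.
At row 2, column 3: row 2 has {1,3,6}; column 3 has {2,3,5}; that leaves 4.
At row 3, column 6: row 3 has {1,3,6}; column 6 has {1,2,3,4}; that leaves 5.
At row 4, column 6: row 4 has {1,2,5}; column 6 has {1,2,3,4,5}; that leaves 6.
At row 5, column 1: row 5 has {2,3,5,6}; column 1 has {1,3,6}; that leaves 4.
At row 5, column 3: row 5 has {2,3,4,5,6}; column 3 has {2,3,4,5}; that leaves 1.
At row 6, column 3: row 6 has {1,2,3,4}; column 3 has {1,2,3,4,5}; that leaves 6.
At row 6, column 5: row 6 has {1,2,3,4,6}; column 5 has {1,6}; that leaves 5.
At row 2, column 5: row 2 has {1,3,4,6}; column 5 has {1,5,6}; that leaves 2.
At row 3, column 1: row 3 has {1,3,5,6}; column 1 has {1,3,4,6}; that leaves 2.
At row 3, column 4: row 3 has {1,2,3,5,6}; column 4 has {1,5,6}; that leaves 4.
At row 4, column 4: row 4 has {1,2,5,6}; column 4 has {1,4,5,6}; that leaves 3.
At row 4, column 5: row 4 has {1,2,3,5,6}; column 5 has {1,2,5,6}; that leaves 4.
At row 1, column 4: row 1 has {1,4,5,6}; column 4 has {1,3,4,5,6}; that leaves 2.
At row 1, column 5: row 1 has {1,2,4,5,6}; column 5 has {1,2,4,5,6}; that leaves 3.
At row 2, column 1: row 2 has {1,2,3,4,6}; column 1 has {1,2,3,4,6}; that leaves 5.

6 1 5 2 3 4 / 5 3 4 6 2 1 / 2 6 3 4 1 5 / 1 5 2 3 4 6 / 4 2 1 5 6 3 / 3 4 6 1 5 2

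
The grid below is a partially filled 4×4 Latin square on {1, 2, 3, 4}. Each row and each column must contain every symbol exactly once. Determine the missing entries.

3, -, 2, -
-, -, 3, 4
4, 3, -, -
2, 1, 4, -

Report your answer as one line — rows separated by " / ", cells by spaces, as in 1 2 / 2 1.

3 4 2 1 / 1 2 3 4 / 4 3 1 2 / 2 1 4 3

(r1,c2) = 4
(r1,c4) = 1
(r2,c1) = 1
(r2,c2) = 2
(r3,c3) = 1
(r3,c4) = 2
(r4,c4) = 3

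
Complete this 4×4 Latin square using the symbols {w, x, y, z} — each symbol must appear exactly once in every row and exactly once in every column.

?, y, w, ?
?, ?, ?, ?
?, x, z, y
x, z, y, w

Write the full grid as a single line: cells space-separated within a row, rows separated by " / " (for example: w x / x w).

(r1,c1) = z
(r1,c4) = x
(r2,c2) = w
(r2,c3) = x
(r2,c4) = z
(r3,c1) = w
(r2,c1) = y

z y w x / y w x z / w x z y / x z y w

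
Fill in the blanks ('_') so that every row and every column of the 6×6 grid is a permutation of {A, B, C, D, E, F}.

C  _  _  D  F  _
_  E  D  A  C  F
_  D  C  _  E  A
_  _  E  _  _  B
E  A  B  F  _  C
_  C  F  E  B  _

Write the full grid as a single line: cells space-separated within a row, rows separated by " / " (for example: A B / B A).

C B A D F E / B E D A C F / F D C B E A / D F E C A B / E A B F D C / A C F E B D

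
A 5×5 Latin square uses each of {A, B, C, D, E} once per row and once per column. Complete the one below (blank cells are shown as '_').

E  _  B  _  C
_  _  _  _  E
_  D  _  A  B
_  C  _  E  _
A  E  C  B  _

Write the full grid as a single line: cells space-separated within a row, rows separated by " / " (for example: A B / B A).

E A B D C / D B A C E / C D E A B / B C D E A / A E C B D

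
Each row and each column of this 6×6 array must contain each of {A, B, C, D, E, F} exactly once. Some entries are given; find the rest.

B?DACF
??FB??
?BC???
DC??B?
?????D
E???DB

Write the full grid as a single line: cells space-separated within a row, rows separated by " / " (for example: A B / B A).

B E D A C F / A D F B E C / F B C D A E / D C E F B A / C A B E F D / E F A C D B

(r1,c2) = E
(r6,c3) = A
(r4,c3) = E
(r4,c4) = F
(r4,c6) = A
(r5,c3) = B
(r6,c2) = F
(r6,c4) = C
(r3,c6) = E
(r5,c2) = A
(r5,c4) = E
(r5,c5) = F
(r2,c2) = D
(r2,c6) = C
(r3,c4) = D
(r3,c5) = A
(r5,c1) = C
(r2,c1) = A
(r2,c5) = E
(r3,c1) = F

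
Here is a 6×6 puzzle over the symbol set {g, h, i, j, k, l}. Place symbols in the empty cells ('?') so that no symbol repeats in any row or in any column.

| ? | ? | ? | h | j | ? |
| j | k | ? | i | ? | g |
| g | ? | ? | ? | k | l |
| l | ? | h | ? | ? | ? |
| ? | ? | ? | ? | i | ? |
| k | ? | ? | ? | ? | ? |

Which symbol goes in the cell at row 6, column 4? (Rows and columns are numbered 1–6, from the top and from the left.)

At row 1, column 1: row 1 has {h,j}; column 1 has {g,j,k,l}; that leaves i.
At row 1, column 6: row 1 has {h,i,j}; column 6 has {g,l}; that leaves k.
At row 2, column 3: row 2 has {g,i,j,k}; column 3 has {h}; that leaves l.
At row 2, column 5: row 2 has {g,i,j,k,l}; column 5 has {i,j,k}; that leaves h.
At row 3, column 4: row 3 has {g,k,l}; column 4 has {h,i}; that leaves j.
At row 4, column 5: row 4 has {h,l}; column 5 has {h,i,j,k}; that leaves g.
At row 5, column 1: row 5 has {i}; column 1 has {g,i,j,k,l}; that leaves h.
At row 5, column 6: row 5 has {h,i}; column 6 has {g,k,l}; that leaves j.
At row 6, column 5: row 6 has {k}; column 5 has {g,h,i,j,k}; that leaves l.
At row 1, column 3: row 1 has {h,i,j,k}; column 3 has {h,l}; that leaves g.
At row 3, column 3: row 3 has {g,j,k,l}; column 3 has {g,h,l}; that leaves i.
At row 4, column 4: row 4 has {g,h,l}; column 4 has {h,i,j}; that leaves k.
At row 4, column 6: row 4 has {g,h,k,l}; column 6 has {g,j,k,l}; that leaves i.
At row 5, column 3: row 5 has {h,i,j}; column 3 has {g,h,i,l}; that leaves k.
At row 6, column 3: row 6 has {k,l}; column 3 has {g,h,i,k,l}; that leaves j.
At row 6, column 4: row 6 has {j,k,l}; column 4 has {h,i,j,k}; that leaves g.

g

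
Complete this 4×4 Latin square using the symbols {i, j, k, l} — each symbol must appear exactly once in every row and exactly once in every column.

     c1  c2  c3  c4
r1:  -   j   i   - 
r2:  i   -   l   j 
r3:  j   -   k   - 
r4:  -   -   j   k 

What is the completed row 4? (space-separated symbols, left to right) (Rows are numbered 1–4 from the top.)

l i j k

row 1 has {i,j}; column 4 has {j,k} — only l is left for (r1,c4).
row 2 has {i,j,l}; column 2 has {j} — only k is left for (r2,c2).
row 3 has {j,k}; column 4 has {j,k,l} — only i is left for (r3,c4).
row 4 has {j,k}; column 1 has {i,j} — only l is left for (r4,c1).
row 4 has {j,k,l}; column 2 has {j,k} — only i is left for (r4,c2).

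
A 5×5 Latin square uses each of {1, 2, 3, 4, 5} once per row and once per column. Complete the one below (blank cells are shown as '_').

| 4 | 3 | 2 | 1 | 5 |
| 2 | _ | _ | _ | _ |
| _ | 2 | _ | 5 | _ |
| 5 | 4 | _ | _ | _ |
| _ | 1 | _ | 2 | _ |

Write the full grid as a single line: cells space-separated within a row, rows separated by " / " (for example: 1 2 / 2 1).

(r2,c2) = 5
(r4,c4) = 3
(r5,c1) = 3
(r5,c5) = 4
(r2,c4) = 4
(r3,c1) = 1
(r3,c5) = 3
(r4,c3) = 1
(r4,c5) = 2
(r5,c3) = 5
(r2,c3) = 3
(r2,c5) = 1
(r3,c3) = 4

4 3 2 1 5 / 2 5 3 4 1 / 1 2 4 5 3 / 5 4 1 3 2 / 3 1 5 2 4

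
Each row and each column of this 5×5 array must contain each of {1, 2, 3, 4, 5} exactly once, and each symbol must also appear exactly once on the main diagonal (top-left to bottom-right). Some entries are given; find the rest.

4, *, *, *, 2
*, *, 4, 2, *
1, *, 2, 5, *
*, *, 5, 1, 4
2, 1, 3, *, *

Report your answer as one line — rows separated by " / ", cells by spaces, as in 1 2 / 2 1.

Cell (r1,c3): row 1 has {2,4}; column 3 has {2,3,4,5} → 1.
Cell (r1,c4): row 1 has {1,2,4}; column 4 has {1,2,5} → 3.
Cell (r3,c5): row 3 has {1,2,5}; column 5 has {2,4} → 3.
Cell (r4,c1): row 4 has {1,4,5}; column 1 has {1,2,4} → 3.
Cell (r4,c2): row 4 has {1,3,4,5}; column 2 has {1} → 2.
Cell (r5,c4): row 5 has {1,2,3}; column 4 has {1,2,3,5} → 4.
Cell (r5,c5): row 5 has {1,2,3,4}; column 5 has {2,3,4}; the diagonal has {1,2,4} → 5.
Cell (r1,c2): row 1 has {1,2,3,4}; column 2 has {1,2} → 5.
Cell (r2,c1): row 2 has {2,4}; column 1 has {1,2,3,4} → 5.
Cell (r2,c2): row 2 has {2,4,5}; column 2 has {1,2,5}; the diagonal has {1,2,4,5} → 3.
Cell (r2,c5): row 2 has {2,3,4,5}; column 5 has {2,3,4,5} → 1.
Cell (r3,c2): row 3 has {1,2,3,5}; column 2 has {1,2,3,5} → 4.

4 5 1 3 2 / 5 3 4 2 1 / 1 4 2 5 3 / 3 2 5 1 4 / 2 1 3 4 5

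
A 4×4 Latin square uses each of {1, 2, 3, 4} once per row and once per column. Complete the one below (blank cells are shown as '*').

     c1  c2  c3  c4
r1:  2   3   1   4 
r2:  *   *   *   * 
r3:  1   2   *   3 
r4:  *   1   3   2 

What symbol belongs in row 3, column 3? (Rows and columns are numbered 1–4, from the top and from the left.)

4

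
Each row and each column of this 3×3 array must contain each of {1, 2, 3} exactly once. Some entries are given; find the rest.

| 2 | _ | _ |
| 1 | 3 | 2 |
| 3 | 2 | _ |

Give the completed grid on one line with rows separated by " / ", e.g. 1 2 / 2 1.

2 1 3 / 1 3 2 / 3 2 1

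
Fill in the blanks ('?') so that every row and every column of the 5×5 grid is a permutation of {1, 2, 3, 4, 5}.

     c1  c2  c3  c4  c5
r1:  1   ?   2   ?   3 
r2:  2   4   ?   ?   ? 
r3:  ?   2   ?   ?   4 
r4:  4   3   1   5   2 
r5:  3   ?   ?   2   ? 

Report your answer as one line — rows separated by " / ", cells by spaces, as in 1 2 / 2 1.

1 5 2 4 3 / 2 4 5 3 1 / 5 2 3 1 4 / 4 3 1 5 2 / 3 1 4 2 5

Cell (r1,c2): row 1 has {1,2,3}; column 2 has {2,3,4} → 5.
Cell (r1,c4): row 1 has {1,2,3,5}; column 4 has {2,5} → 4.
Cell (r3,c1): row 3 has {2,4}; column 1 has {1,2,3,4} → 5.
Cell (r3,c3): row 3 has {2,4,5}; column 3 has {1,2} → 3.
Cell (r3,c4): row 3 has {2,3,4,5}; column 4 has {2,4,5} → 1.
Cell (r5,c2): row 5 has {2,3}; column 2 has {2,3,4,5} → 1.
Cell (r5,c5): row 5 has {1,2,3}; column 5 has {2,3,4} → 5.
Cell (r2,c3): row 2 has {2,4}; column 3 has {1,2,3} → 5.
Cell (r2,c4): row 2 has {2,4,5}; column 4 has {1,2,4,5} → 3.
Cell (r2,c5): row 2 has {2,3,4,5}; column 5 has {2,3,4,5} → 1.
Cell (r5,c3): row 5 has {1,2,3,5}; column 3 has {1,2,3,5} → 4.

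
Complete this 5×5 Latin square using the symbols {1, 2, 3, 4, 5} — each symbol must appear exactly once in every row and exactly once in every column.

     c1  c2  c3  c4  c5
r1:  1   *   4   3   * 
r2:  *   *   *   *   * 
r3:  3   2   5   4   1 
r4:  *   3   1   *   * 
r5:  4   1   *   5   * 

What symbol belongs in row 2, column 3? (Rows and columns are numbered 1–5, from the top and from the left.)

3

row 1 has {1,3,4}; column 2 has {1,2,3} — only 5 is left for (r1,c2).
row 1 has {1,3,4,5}; column 5 has {1} — only 2 is left for (r1,c5).
row 2 is empty so far; column 2 has {1,2,3,5} — only 4 is left for (r2,c2).
row 4 has {1,3}; column 4 has {3,4,5} — only 2 is left for (r4,c4).
row 5 has {1,4,5}; column 5 has {1,2} — only 3 is left for (r5,c5).
row 2 has {4}; column 4 has {2,3,4,5} — only 1 is left for (r2,c4).
row 2 has {1,4}; column 5 has {1,2,3} — only 5 is left for (r2,c5).
row 4 has {1,2,3}; column 1 has {1,3,4} — only 5 is left for (r4,c1).
row 4 has {1,2,3,5}; column 5 has {1,2,3,5} — only 4 is left for (r4,c5).
row 5 has {1,3,4,5}; column 3 has {1,4,5} — only 2 is left for (r5,c3).
row 2 has {1,4,5}; column 1 has {1,3,4,5} — only 2 is left for (r2,c1).
row 2 has {1,2,4,5}; column 3 has {1,2,4,5} — only 3 is left for (r2,c3).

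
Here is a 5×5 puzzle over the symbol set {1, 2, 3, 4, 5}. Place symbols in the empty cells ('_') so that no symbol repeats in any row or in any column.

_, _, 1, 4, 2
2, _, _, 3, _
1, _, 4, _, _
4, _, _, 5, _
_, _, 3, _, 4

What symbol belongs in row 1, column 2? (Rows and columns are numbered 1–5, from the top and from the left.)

5

row 2 has {2,3}; column 3 has {1,3,4} — only 5 is left for (r2,c3).
row 2 has {2,3,5}; column 5 has {2,4} — only 1 is left for (r2,c5).
row 3 has {1,4}; column 4 has {3,4,5} — only 2 is left for (r3,c4).
row 4 has {4,5}; column 3 has {1,3,4,5} — only 2 is left for (r4,c3).
row 4 has {2,4,5}; column 5 has {1,2,4} — only 3 is left for (r4,c5).
row 5 has {3,4}; column 1 has {1,2,4} — only 5 is left for (r5,c1).
row 5 has {3,4,5}; column 4 has {2,3,4,5} — only 1 is left for (r5,c4).
row 1 has {1,2,4}; column 1 has {1,2,4,5} — only 3 is left for (r1,c1).
row 1 has {1,2,3,4}; column 2 is empty so far — only 5 is left for (r1,c2).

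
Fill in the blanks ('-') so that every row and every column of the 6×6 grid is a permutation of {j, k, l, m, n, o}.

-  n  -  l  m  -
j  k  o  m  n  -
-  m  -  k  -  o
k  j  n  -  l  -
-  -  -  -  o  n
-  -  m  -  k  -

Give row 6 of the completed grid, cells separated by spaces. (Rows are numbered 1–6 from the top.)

l o m n k j

(r1,c1): row 1 has {l,m,n}; column 1 has {j,k}, so it must be o.
(r2,c6): row 2 has {j,k,m,n,o}; column 6 has {n,o}, so it must be l.
(r3,c5): row 3 has {k,m,o}; column 5 has {k,l,m,n,o}, so it must be j.
(r4,c4): row 4 has {j,k,l,n}; column 4 has {k,l,m}, so it must be o.
(r4,c6): row 4 has {j,k,l,n,o}; column 6 has {l,n,o}, so it must be m.
(r5,c2): row 5 has {n,o}; column 2 has {j,k,m,n}, so it must be l.
(r5,c4): row 5 has {l,n,o}; column 4 has {k,l,m,o}, so it must be j.
(r6,c2): row 6 has {k,m}; column 2 has {j,k,l,m,n}, so it must be o.
(r6,c4): row 6 has {k,m,o}; column 4 has {j,k,l,m,o}, so it must be n.
(r6,c6): row 6 has {k,m,n,o}; column 6 has {l,m,n,o}, so it must be j.
(r1,c6): row 1 has {l,m,n,o}; column 6 has {j,l,m,n,o}, so it must be k.
(r3,c3): row 3 has {j,k,m,o}; column 3 has {m,n,o}, so it must be l.
(r5,c1): row 5 has {j,l,n,o}; column 1 has {j,k,o}, so it must be m.
(r5,c3): row 5 has {j,l,m,n,o}; column 3 has {l,m,n,o}, so it must be k.
(r6,c1): row 6 has {j,k,m,n,o}; column 1 has {j,k,m,o}, so it must be l.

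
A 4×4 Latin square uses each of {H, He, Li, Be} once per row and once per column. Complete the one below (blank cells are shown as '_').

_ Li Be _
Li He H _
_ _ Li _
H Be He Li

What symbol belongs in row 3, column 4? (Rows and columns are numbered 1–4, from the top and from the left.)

row 1 has {Li,Be}; column 1 has {H,Li} — only He is left for (r1,c1).
row 1 has {He,Li,Be}; column 4 has {Li} — only H is left for (r1,c4).
row 2 has {H,He,Li}; column 4 has {H,Li} — only Be is left for (r2,c4).
row 3 has {Li}; column 1 has {H,He,Li} — only Be is left for (r3,c1).
row 3 has {Li,Be}; column 2 has {He,Li,Be} — only H is left for (r3,c2).
row 3 has {H,Li,Be}; column 4 has {H,Li,Be} — only He is left for (r3,c4).

He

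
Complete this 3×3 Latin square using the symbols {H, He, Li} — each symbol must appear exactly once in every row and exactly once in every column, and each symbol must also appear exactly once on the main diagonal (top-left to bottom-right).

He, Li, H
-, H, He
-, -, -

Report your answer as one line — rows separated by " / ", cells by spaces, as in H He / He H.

At row 2, column 1: row 2 has {H,He}; column 1 has {He}; that leaves Li.
At row 3, column 1: row 3 is empty so far; column 1 has {He,Li}; that leaves H.
At row 3, column 2: row 3 has {H}; column 2 has {H,Li}; that leaves He.
At row 3, column 3: row 3 has {H,He}; column 3 has {H,He}; the diagonal has {H,He}; that leaves Li.

He Li H / Li H He / H He Li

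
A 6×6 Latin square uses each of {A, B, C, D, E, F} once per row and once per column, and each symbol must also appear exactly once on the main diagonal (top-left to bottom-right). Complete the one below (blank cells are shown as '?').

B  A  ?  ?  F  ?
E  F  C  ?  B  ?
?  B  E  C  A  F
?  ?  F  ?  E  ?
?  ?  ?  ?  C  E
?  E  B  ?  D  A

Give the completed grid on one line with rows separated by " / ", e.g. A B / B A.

B A D E F C / E F C A B D / D B E C A F / A C F D E B / F D A B C E / C E B F D A

(r1,c3) = D
(r1,c4) = E
(r1,c6) = C
(r2,c6) = D
(r3,c1) = D
(r4,c4) = D
(r4,c6) = B
(r5,c2) = D
(r5,c3) = A
(r6,c4) = F
(r2,c4) = A
(r4,c2) = C
(r5,c1) = F
(r5,c4) = B
(r6,c1) = C
(r4,c1) = A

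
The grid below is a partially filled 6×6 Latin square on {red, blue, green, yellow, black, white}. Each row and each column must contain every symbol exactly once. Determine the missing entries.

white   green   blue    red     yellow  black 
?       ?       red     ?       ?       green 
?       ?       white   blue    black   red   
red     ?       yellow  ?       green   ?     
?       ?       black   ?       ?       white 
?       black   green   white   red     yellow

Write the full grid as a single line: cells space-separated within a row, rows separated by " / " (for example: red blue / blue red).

white green blue red yellow black / black blue red yellow white green / green yellow white blue black red / red white yellow black green blue / yellow red black green blue white / blue black green white red yellow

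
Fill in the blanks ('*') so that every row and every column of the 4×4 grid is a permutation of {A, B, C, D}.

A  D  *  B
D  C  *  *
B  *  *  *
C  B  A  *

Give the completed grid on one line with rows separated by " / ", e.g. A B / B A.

Cell (r1,c3): row 1 has {A,B,D}; column 3 has {A} → C.
Cell (r2,c3): row 2 has {C,D}; column 3 has {A,C} → B.
Cell (r2,c4): row 2 has {B,C,D}; column 4 has {B} → A.
Cell (r3,c2): row 3 has {B}; column 2 has {B,C,D} → A.
Cell (r3,c3): row 3 has {A,B}; column 3 has {A,B,C} → D.
Cell (r3,c4): row 3 has {A,B,D}; column 4 has {A,B} → C.
Cell (r4,c4): row 4 has {A,B,C}; column 4 has {A,B,C} → D.

A D C B / D C B A / B A D C / C B A D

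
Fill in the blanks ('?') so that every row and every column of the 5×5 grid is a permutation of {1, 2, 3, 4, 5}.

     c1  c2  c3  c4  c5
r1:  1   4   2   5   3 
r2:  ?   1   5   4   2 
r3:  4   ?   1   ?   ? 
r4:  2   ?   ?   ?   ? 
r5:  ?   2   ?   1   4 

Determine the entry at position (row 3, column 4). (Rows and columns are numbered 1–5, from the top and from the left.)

(r2,c1): row 2 has {1,2,4,5}; column 1 has {1,2,4}, so it must be 3.
(r3,c5): row 3 has {1,4}; column 5 has {2,3,4}, so it must be 5.
(r4,c4): row 4 has {2}; column 4 has {1,4,5}, so it must be 3.
(r4,c5): row 4 has {2,3}; column 5 has {2,3,4,5}, so it must be 1.
(r5,c1): row 5 has {1,2,4}; column 1 has {1,2,3,4}, so it must be 5.
(r5,c3): row 5 has {1,2,4,5}; column 3 has {1,2,5}, so it must be 3.
(r3,c2): row 3 has {1,4,5}; column 2 has {1,2,4}, so it must be 3.
(r3,c4): row 3 has {1,3,4,5}; column 4 has {1,3,4,5}, so it must be 2.

2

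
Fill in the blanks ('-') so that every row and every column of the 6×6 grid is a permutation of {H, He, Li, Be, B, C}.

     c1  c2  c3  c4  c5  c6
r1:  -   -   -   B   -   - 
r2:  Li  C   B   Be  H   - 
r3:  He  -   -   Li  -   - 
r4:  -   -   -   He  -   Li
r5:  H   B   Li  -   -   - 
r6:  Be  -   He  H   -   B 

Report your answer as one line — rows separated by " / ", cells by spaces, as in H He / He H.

C He Be B Li H / Li C B Be H He / He Be H Li B C / B H C He Be Li / H B Li C He Be / Be Li He H C B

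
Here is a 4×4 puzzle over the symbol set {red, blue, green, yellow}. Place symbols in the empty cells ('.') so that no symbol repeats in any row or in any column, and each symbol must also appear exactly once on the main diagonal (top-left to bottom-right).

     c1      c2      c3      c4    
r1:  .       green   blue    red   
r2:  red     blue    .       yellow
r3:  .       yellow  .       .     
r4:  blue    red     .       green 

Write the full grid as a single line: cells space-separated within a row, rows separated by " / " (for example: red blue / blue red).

yellow green blue red / red blue green yellow / green yellow red blue / blue red yellow green

At row 1, column 1: row 1 has {red,blue,green}; column 1 has {red,blue}; the diagonal has {blue,green}; that leaves yellow.
At row 2, column 3: row 2 has {red,blue,yellow}; column 3 has {blue}; that leaves green.
At row 3, column 1: row 3 has {yellow}; column 1 has {red,blue,yellow}; that leaves green.
At row 3, column 3: row 3 has {green,yellow}; column 3 has {blue,green}; the diagonal has {blue,green,yellow}; that leaves red.
At row 3, column 4: row 3 has {red,green,yellow}; column 4 has {red,green,yellow}; that leaves blue.
At row 4, column 3: row 4 has {red,blue,green}; column 3 has {red,blue,green}; that leaves yellow.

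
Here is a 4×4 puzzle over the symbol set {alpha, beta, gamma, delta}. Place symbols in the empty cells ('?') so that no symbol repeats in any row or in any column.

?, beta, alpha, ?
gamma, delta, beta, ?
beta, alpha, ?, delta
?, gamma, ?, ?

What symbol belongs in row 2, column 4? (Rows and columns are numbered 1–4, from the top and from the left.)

alpha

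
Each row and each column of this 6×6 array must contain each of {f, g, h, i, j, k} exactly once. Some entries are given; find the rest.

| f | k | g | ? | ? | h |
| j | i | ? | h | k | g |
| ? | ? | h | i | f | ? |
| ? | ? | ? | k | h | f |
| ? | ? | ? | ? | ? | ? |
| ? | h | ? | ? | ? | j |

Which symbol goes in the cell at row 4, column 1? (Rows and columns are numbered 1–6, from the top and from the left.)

(r1,c4): row 1 has {f,g,h,k}; column 4 has {h,i,k}, so it must be j.
(r1,c5): row 1 has {f,g,h,j,k}; column 5 has {f,h,k}, so it must be i.
(r2,c3): row 2 has {g,h,i,j,k}; column 3 has {g,h}, so it must be f.
(r3,c6): row 3 has {f,h,i}; column 6 has {f,g,h,j}, so it must be k.
(r5,c6): row 5 is empty so far; column 6 has {f,g,h,j,k}, so it must be i.
(r6,c5): row 6 has {h,j}; column 5 has {f,h,i,k}, so it must be g.
(r3,c1): row 3 has {f,h,i,k}; column 1 has {f,j}, so it must be g.
(r3,c2): row 3 has {f,g,h,i,k}; column 2 has {h,i,k}, so it must be j.
(r4,c1): row 4 has {f,h,k}; column 1 has {f,g,j}, so it must be i.

i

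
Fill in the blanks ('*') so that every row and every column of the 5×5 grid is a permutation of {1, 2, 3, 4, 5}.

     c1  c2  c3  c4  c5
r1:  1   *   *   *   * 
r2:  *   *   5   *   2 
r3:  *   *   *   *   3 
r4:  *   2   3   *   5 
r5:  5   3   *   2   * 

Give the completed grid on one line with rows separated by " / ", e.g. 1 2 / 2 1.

(r1,c5): row 1 has {1}; column 5 has {2,3,5}, so it must be 4.
(r4,c1): row 4 has {2,3,5}; column 1 has {1,5}, so it must be 4.
(r4,c4): row 4 has {2,3,4,5}; column 4 has {2}, so it must be 1.
(r5,c5): row 5 has {2,3,5}; column 5 has {2,3,4,5}, so it must be 1.
(r1,c2): row 1 has {1,4}; column 2 has {2,3}, so it must be 5.
(r1,c3): row 1 has {1,4,5}; column 3 has {3,5}, so it must be 2.
(r1,c4): row 1 has {1,2,4,5}; column 4 has {1,2}, so it must be 3.
(r2,c1): row 2 has {2,5}; column 1 has {1,4,5}, so it must be 3.
(r2,c4): row 2 has {2,3,5}; column 4 has {1,2,3}, so it must be 4.
(r3,c1): row 3 has {3}; column 1 has {1,3,4,5}, so it must be 2.
(r3,c4): row 3 has {2,3}; column 4 has {1,2,3,4}, so it must be 5.
(r5,c3): row 5 has {1,2,3,5}; column 3 has {2,3,5}, so it must be 4.
(r2,c2): row 2 has {2,3,4,5}; column 2 has {2,3,5}, so it must be 1.
(r3,c2): row 3 has {2,3,5}; column 2 has {1,2,3,5}, so it must be 4.
(r3,c3): row 3 has {2,3,4,5}; column 3 has {2,3,4,5}, so it must be 1.

1 5 2 3 4 / 3 1 5 4 2 / 2 4 1 5 3 / 4 2 3 1 5 / 5 3 4 2 1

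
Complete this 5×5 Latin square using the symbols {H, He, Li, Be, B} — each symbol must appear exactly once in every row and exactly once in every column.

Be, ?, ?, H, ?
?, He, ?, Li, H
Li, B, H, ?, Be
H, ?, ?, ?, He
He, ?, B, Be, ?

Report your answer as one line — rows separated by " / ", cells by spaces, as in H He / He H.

Be Li He H B / B He Be Li H / Li B H He Be / H Be Li B He / He H B Be Li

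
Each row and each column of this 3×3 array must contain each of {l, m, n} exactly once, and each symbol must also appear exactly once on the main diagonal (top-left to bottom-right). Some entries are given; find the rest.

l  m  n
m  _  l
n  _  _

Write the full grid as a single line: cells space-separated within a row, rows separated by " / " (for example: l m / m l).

l m n / m n l / n l m

At row 2, column 2: row 2 has {l,m}; column 2 has {m}; the diagonal has {l}; that leaves n.
At row 3, column 2: row 3 has {n}; column 2 has {m,n}; that leaves l.
At row 3, column 3: row 3 has {l,n}; column 3 has {l,n}; the diagonal has {l,n}; that leaves m.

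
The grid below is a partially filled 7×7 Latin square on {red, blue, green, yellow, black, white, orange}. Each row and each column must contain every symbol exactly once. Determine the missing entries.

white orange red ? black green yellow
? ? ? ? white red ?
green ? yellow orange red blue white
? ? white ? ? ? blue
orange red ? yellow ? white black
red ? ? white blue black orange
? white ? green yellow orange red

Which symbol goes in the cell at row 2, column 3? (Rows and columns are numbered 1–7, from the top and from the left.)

Cell (r1,c4): row 1 has {red,green,yellow,black,white,orange}; column 4 has {green,yellow,white,orange} → blue.
Cell (r2,c4): row 2 has {red,white}; column 4 has {blue,green,yellow,white,orange} → black.
Cell (r2,c7): row 2 has {red,black,white}; column 7 has {red,blue,yellow,black,white,orange} → green.
Cell (r3,c2): row 3 has {red,blue,green,yellow,white,orange}; column 2 has {red,white,orange} → black.
Cell (r4,c4): row 4 has {blue,white}; column 4 has {blue,green,yellow,black,white,orange} → red.
Cell (r4,c6): row 4 has {red,blue,white}; column 6 has {red,blue,green,black,white,orange} → yellow.
Cell (r5,c5): row 5 has {red,yellow,black,white,orange}; column 5 has {red,blue,yellow,black,white} → green.
Cell (r6,c3): row 6 has {red,blue,black,white,orange}; column 3 has {red,yellow,white} → green.
Cell (r4,c1): row 4 has {red,blue,yellow,white}; column 1 has {red,green,white,orange} → black.
Cell (r4,c2): row 4 has {red,blue,yellow,black,white}; column 2 has {red,black,white,orange} → green.
Cell (r4,c5): row 4 has {red,blue,green,yellow,black,white}; column 5 has {red,blue,green,yellow,black,white} → orange.
Cell (r5,c3): row 5 has {red,green,yellow,black,white,orange}; column 3 has {red,green,yellow,white} → blue.
Cell (r6,c2): row 6 has {red,blue,green,black,white,orange}; column 2 has {red,green,black,white,orange} → yellow.
Cell (r7,c1): row 7 has {red,green,yellow,white,orange}; column 1 has {red,green,black,white,orange} → blue.
Cell (r7,c3): row 7 has {red,blue,green,yellow,white,orange}; column 3 has {red,blue,green,yellow,white} → black.
Cell (r2,c1): row 2 has {red,green,black,white}; column 1 has {red,blue,green,black,white,orange} → yellow.
Cell (r2,c2): row 2 has {red,green,yellow,black,white}; column 2 has {red,green,yellow,black,white,orange} → blue.
Cell (r2,c3): row 2 has {red,blue,green,yellow,black,white}; column 3 has {red,blue,green,yellow,black,white} → orange.

orange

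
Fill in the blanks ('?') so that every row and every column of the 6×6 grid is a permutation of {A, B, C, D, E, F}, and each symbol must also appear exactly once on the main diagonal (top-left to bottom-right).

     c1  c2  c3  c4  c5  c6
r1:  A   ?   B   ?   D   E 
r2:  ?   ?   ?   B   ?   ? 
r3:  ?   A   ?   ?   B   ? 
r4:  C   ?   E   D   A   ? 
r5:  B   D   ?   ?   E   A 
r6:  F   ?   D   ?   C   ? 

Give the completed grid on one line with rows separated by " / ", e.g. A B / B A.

A F B C D E / E C A B F D / D A F E B C / C B E D A F / B D C F E A / F E D A C B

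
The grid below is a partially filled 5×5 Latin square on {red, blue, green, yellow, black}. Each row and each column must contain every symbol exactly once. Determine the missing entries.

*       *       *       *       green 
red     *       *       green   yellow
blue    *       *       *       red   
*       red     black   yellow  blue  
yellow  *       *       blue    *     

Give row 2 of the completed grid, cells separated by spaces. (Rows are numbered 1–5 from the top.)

(r1,c1) = black
(r1,c4) = red
(r2,c3) = blue
(r3,c4) = black
(r4,c1) = green
(r5,c5) = black
(r1,c3) = yellow
(r2,c2) = black

red black blue green yellow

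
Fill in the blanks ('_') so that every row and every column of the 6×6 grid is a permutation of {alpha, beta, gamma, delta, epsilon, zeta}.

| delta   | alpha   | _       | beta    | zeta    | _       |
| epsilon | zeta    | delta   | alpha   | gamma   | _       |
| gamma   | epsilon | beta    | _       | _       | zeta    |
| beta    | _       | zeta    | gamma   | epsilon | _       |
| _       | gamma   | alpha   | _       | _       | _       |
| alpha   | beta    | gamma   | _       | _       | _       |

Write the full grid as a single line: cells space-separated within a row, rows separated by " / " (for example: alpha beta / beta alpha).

delta alpha epsilon beta zeta gamma / epsilon zeta delta alpha gamma beta / gamma epsilon beta delta alpha zeta / beta delta zeta gamma epsilon alpha / zeta gamma alpha epsilon beta delta / alpha beta gamma zeta delta epsilon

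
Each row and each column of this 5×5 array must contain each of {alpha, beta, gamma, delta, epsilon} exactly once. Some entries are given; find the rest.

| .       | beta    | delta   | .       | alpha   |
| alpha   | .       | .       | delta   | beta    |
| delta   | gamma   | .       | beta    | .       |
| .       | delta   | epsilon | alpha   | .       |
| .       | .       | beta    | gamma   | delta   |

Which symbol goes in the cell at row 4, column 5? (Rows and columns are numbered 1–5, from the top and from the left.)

(r1,c4): row 1 has {alpha,beta,delta}; column 4 has {alpha,beta,gamma,delta}, so it must be epsilon.
(r2,c2): row 2 has {alpha,beta,delta}; column 2 has {beta,gamma,delta}, so it must be epsilon.
(r2,c3): row 2 has {alpha,beta,delta,epsilon}; column 3 has {beta,delta,epsilon}, so it must be gamma.
(r3,c3): row 3 has {beta,gamma,delta}; column 3 has {beta,gamma,delta,epsilon}, so it must be alpha.
(r3,c5): row 3 has {alpha,beta,gamma,delta}; column 5 has {alpha,beta,delta}, so it must be epsilon.
(r4,c5): row 4 has {alpha,delta,epsilon}; column 5 has {alpha,beta,delta,epsilon}, so it must be gamma.

gamma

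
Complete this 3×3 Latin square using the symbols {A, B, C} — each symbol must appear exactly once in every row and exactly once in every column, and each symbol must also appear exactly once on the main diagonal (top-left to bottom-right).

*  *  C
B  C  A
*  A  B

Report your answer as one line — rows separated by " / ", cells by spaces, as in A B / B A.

A B C / B C A / C A B

(r1,c1) = A
(r1,c2) = B
(r3,c1) = C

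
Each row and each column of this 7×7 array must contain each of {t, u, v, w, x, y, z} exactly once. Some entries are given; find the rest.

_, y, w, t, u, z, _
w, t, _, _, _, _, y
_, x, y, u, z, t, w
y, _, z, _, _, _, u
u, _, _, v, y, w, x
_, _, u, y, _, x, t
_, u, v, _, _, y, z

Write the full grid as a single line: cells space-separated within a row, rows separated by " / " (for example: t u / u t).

x y w t u z v / w t x z v u y / v x y u z t w / y w z x t v u / u z t v y w x / z v u y w x t / t u v w x y z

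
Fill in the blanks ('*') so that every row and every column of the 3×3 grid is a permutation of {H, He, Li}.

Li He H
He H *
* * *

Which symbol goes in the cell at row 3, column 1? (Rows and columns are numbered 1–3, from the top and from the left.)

H

(r2,c3) = Li
(r3,c1) = H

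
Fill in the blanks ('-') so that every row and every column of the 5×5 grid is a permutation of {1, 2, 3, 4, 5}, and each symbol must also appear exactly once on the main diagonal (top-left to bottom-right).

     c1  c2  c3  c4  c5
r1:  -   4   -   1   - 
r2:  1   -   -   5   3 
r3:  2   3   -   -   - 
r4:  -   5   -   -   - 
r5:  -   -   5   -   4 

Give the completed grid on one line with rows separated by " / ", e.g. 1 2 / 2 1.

(r2,c2): row 2 has {1,3,5}; column 2 has {3,4,5}; the diagonal has {4}, so it must be 2.
(r2,c3): row 2 has {1,2,3,5}; column 3 has {5}, so it must be 4.
(r3,c3): row 3 has {2,3}; column 3 has {4,5}; the diagonal has {2,4}, so it must be 1.
(r3,c4): row 3 has {1,2,3}; column 4 has {1,5}, so it must be 4.
(r3,c5): row 3 has {1,2,3,4}; column 5 has {3,4}, so it must be 5.
(r4,c4): row 4 has {5}; column 4 has {1,4,5}; the diagonal has {1,2,4}, so it must be 3.
(r5,c1): row 5 has {4,5}; column 1 has {1,2}, so it must be 3.
(r5,c2): row 5 has {3,4,5}; column 2 has {2,3,4,5}, so it must be 1.
(r5,c4): row 5 has {1,3,4,5}; column 4 has {1,3,4,5}, so it must be 2.
(r1,c1): row 1 has {1,4}; column 1 has {1,2,3}; the diagonal has {1,2,3,4}, so it must be 5.
(r1,c5): row 1 has {1,4,5}; column 5 has {3,4,5}, so it must be 2.
(r4,c1): row 4 has {3,5}; column 1 has {1,2,3,5}, so it must be 4.
(r4,c3): row 4 has {3,4,5}; column 3 has {1,4,5}, so it must be 2.
(r4,c5): row 4 has {2,3,4,5}; column 5 has {2,3,4,5}, so it must be 1.
(r1,c3): row 1 has {1,2,4,5}; column 3 has {1,2,4,5}, so it must be 3.

5 4 3 1 2 / 1 2 4 5 3 / 2 3 1 4 5 / 4 5 2 3 1 / 3 1 5 2 4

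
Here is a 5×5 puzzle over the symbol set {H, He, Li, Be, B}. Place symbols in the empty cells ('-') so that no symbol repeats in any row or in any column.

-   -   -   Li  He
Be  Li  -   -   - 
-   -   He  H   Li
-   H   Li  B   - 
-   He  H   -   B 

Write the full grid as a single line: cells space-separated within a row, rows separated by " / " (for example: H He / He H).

H B Be Li He / Be Li B He H / B Be He H Li / He H Li B Be / Li He H Be B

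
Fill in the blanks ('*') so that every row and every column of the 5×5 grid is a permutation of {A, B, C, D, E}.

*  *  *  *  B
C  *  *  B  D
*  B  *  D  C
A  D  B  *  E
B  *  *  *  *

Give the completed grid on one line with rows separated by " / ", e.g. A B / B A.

Cell (r3,c1): row 3 has {B,C,D}; column 1 has {A,B,C} → E.
Cell (r3,c3): row 3 has {B,C,D,E}; column 3 has {B} → A.
Cell (r4,c4): row 4 has {A,B,D,E}; column 4 has {B,D} → C.
Cell (r5,c5): row 5 has {B}; column 5 has {B,C,D,E} → A.
Cell (r1,c1): row 1 has {B}; column 1 has {A,B,C,E} → D.
Cell (r2,c3): row 2 has {B,C,D}; column 3 has {A,B} → E.
Cell (r5,c4): row 5 has {A,B}; column 4 has {B,C,D} → E.
Cell (r1,c3): row 1 has {B,D}; column 3 has {A,B,E} → C.
Cell (r1,c4): row 1 has {B,C,D}; column 4 has {B,C,D,E} → A.
Cell (r2,c2): row 2 has {B,C,D,E}; column 2 has {B,D} → A.
Cell (r5,c2): row 5 has {A,B,E}; column 2 has {A,B,D} → C.
Cell (r5,c3): row 5 has {A,B,C,E}; column 3 has {A,B,C,E} → D.
Cell (r1,c2): row 1 has {A,B,C,D}; column 2 has {A,B,C,D} → E.

D E C A B / C A E B D / E B A D C / A D B C E / B C D E A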